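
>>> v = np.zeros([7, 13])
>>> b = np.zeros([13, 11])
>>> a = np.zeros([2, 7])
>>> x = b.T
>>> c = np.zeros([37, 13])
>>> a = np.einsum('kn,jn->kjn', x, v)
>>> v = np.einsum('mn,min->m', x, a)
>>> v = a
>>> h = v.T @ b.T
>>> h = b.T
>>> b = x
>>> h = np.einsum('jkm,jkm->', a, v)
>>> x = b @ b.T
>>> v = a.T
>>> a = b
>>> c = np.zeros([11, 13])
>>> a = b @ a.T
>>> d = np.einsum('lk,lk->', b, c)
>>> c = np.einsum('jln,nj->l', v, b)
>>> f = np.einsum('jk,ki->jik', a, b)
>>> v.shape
(13, 7, 11)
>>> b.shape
(11, 13)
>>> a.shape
(11, 11)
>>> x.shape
(11, 11)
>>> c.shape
(7,)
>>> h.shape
()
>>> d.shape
()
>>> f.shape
(11, 13, 11)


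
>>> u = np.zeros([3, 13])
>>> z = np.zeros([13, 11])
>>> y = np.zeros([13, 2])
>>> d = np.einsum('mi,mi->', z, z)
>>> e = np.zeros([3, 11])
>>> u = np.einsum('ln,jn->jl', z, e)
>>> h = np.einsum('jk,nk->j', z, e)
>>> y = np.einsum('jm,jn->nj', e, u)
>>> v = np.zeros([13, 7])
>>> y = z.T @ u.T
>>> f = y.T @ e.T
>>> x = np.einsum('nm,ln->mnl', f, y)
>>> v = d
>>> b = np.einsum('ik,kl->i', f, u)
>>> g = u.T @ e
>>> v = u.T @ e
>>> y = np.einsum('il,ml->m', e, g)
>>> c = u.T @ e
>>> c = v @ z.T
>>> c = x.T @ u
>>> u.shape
(3, 13)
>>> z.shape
(13, 11)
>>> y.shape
(13,)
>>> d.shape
()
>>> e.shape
(3, 11)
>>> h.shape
(13,)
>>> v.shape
(13, 11)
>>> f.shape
(3, 3)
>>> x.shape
(3, 3, 11)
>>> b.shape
(3,)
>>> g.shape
(13, 11)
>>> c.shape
(11, 3, 13)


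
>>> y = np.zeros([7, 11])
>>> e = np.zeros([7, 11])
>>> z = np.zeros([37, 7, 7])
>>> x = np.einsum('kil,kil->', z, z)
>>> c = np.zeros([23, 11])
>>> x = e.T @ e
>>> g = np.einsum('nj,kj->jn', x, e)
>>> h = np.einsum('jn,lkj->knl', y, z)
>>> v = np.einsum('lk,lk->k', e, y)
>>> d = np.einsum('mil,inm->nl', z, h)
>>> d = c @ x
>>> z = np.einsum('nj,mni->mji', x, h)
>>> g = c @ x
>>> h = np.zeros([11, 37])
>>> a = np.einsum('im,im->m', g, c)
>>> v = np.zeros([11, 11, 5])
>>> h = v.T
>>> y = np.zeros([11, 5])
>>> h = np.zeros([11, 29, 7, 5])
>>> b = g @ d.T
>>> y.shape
(11, 5)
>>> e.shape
(7, 11)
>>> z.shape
(7, 11, 37)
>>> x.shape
(11, 11)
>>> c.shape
(23, 11)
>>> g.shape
(23, 11)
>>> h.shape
(11, 29, 7, 5)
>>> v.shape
(11, 11, 5)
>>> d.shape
(23, 11)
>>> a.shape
(11,)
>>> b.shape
(23, 23)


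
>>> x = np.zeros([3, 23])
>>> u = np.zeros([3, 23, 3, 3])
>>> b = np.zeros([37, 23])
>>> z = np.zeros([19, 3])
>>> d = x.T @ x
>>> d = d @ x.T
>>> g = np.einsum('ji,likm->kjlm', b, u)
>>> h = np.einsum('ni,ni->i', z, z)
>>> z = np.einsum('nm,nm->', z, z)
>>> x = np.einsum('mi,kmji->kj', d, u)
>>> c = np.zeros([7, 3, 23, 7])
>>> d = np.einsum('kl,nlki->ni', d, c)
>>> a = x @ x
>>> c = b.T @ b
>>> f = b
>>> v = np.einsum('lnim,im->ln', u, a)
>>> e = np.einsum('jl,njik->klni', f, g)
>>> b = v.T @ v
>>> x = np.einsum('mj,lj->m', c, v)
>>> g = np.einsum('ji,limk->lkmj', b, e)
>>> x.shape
(23,)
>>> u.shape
(3, 23, 3, 3)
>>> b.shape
(23, 23)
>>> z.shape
()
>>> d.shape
(7, 7)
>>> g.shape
(3, 3, 3, 23)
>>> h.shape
(3,)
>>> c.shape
(23, 23)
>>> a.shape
(3, 3)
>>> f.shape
(37, 23)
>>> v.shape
(3, 23)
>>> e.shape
(3, 23, 3, 3)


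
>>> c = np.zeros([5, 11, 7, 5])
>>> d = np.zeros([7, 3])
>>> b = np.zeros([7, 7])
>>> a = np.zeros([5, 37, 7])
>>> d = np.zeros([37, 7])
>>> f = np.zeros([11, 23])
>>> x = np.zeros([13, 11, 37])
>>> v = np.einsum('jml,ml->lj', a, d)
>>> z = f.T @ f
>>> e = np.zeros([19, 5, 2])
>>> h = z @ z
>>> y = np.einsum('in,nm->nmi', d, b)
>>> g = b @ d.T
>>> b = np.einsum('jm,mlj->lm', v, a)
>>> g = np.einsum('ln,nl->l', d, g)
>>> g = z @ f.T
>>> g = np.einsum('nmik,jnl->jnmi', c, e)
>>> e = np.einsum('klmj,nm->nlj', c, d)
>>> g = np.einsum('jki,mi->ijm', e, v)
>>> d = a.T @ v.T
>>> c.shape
(5, 11, 7, 5)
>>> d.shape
(7, 37, 7)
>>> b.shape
(37, 5)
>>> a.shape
(5, 37, 7)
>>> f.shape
(11, 23)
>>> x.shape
(13, 11, 37)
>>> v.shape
(7, 5)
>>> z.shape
(23, 23)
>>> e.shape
(37, 11, 5)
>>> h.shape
(23, 23)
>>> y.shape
(7, 7, 37)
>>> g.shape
(5, 37, 7)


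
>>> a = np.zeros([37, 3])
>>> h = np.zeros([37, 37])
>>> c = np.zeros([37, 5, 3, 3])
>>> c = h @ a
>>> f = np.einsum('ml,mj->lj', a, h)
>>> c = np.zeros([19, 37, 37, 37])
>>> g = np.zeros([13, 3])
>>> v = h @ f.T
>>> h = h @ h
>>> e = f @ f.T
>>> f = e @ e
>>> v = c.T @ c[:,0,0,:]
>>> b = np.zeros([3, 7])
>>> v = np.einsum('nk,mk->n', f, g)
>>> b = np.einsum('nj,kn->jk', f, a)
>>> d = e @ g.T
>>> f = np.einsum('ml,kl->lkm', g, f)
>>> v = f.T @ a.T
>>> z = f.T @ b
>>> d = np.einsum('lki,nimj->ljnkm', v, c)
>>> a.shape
(37, 3)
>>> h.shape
(37, 37)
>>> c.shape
(19, 37, 37, 37)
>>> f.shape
(3, 3, 13)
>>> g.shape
(13, 3)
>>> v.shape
(13, 3, 37)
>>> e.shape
(3, 3)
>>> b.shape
(3, 37)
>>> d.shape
(13, 37, 19, 3, 37)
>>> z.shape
(13, 3, 37)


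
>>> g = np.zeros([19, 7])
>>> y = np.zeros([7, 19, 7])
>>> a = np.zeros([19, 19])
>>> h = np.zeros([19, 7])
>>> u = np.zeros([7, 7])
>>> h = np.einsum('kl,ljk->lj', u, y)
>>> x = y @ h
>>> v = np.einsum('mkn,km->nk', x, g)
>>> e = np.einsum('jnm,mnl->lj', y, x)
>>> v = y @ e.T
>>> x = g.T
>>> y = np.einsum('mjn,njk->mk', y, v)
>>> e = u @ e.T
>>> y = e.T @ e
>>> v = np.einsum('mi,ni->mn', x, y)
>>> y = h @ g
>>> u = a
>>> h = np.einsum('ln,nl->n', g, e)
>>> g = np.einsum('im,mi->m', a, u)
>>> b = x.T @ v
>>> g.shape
(19,)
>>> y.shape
(7, 7)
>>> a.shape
(19, 19)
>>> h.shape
(7,)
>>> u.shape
(19, 19)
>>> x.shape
(7, 19)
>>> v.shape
(7, 19)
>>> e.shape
(7, 19)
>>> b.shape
(19, 19)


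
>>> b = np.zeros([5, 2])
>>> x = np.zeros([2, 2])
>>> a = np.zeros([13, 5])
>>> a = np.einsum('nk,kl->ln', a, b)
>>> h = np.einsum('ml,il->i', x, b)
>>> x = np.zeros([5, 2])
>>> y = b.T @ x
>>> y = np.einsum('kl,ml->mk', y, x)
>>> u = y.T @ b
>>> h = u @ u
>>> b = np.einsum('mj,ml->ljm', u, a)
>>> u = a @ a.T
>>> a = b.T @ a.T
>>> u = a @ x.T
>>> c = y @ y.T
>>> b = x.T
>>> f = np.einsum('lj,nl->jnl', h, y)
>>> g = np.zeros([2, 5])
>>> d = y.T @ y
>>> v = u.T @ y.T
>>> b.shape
(2, 5)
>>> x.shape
(5, 2)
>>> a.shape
(2, 2, 2)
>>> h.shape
(2, 2)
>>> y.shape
(5, 2)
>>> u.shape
(2, 2, 5)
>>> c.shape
(5, 5)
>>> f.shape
(2, 5, 2)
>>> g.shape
(2, 5)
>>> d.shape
(2, 2)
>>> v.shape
(5, 2, 5)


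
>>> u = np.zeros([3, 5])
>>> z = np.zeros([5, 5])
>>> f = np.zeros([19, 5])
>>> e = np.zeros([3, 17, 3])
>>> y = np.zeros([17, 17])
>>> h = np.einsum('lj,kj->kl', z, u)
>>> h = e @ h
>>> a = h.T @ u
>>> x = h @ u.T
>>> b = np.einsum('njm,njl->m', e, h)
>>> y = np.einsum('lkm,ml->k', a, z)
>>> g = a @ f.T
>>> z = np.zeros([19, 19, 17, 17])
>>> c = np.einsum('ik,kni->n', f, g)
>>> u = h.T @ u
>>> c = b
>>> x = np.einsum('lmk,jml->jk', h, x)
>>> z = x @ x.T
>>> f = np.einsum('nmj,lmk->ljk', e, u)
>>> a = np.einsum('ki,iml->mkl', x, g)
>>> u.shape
(5, 17, 5)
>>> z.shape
(3, 3)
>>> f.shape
(5, 3, 5)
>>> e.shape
(3, 17, 3)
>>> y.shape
(17,)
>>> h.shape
(3, 17, 5)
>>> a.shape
(17, 3, 19)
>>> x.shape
(3, 5)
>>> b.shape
(3,)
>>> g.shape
(5, 17, 19)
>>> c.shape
(3,)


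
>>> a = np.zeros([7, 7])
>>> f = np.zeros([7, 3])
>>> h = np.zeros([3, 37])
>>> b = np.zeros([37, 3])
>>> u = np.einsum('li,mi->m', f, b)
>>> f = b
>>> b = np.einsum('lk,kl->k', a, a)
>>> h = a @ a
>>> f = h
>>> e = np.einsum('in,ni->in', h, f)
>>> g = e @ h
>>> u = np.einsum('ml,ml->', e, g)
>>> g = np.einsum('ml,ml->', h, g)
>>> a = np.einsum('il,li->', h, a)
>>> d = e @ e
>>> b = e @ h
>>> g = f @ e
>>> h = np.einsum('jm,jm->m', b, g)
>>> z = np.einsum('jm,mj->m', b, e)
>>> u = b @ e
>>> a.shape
()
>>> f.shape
(7, 7)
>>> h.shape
(7,)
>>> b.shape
(7, 7)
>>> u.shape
(7, 7)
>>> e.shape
(7, 7)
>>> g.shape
(7, 7)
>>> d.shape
(7, 7)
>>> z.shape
(7,)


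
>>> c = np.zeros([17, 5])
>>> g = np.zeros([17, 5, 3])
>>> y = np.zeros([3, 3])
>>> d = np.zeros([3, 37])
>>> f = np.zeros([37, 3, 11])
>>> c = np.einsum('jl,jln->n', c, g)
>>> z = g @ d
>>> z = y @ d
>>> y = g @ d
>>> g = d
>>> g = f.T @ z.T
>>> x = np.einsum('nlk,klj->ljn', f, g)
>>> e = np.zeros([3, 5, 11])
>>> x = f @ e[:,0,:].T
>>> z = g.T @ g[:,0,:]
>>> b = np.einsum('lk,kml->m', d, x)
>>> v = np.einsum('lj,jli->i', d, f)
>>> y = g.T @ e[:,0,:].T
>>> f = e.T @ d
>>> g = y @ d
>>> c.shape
(3,)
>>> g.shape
(3, 3, 37)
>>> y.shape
(3, 3, 3)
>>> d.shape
(3, 37)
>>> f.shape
(11, 5, 37)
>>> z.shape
(3, 3, 3)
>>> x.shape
(37, 3, 3)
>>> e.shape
(3, 5, 11)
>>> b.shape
(3,)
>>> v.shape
(11,)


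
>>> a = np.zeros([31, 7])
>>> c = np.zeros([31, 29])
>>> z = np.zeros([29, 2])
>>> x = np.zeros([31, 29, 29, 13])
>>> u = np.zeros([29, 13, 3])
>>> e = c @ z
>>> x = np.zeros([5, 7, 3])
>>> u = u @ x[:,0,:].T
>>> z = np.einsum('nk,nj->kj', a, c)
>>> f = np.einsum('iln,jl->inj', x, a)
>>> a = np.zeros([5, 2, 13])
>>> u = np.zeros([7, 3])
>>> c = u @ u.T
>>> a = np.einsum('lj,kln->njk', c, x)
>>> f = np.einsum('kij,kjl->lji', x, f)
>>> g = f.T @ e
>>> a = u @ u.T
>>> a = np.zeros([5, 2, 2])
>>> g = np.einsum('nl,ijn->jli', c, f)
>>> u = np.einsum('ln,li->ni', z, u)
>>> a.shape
(5, 2, 2)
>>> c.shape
(7, 7)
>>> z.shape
(7, 29)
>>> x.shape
(5, 7, 3)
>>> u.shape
(29, 3)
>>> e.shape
(31, 2)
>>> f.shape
(31, 3, 7)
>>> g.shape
(3, 7, 31)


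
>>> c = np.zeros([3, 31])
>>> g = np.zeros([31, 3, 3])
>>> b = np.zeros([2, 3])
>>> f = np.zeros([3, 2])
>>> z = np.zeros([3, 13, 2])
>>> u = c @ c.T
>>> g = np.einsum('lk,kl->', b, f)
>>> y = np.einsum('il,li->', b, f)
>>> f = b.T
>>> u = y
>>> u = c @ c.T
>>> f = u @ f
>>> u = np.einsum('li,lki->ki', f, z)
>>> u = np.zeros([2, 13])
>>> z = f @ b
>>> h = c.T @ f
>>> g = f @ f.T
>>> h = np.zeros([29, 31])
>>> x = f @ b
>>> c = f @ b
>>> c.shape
(3, 3)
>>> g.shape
(3, 3)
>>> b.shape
(2, 3)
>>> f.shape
(3, 2)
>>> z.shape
(3, 3)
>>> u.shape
(2, 13)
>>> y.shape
()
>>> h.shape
(29, 31)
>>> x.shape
(3, 3)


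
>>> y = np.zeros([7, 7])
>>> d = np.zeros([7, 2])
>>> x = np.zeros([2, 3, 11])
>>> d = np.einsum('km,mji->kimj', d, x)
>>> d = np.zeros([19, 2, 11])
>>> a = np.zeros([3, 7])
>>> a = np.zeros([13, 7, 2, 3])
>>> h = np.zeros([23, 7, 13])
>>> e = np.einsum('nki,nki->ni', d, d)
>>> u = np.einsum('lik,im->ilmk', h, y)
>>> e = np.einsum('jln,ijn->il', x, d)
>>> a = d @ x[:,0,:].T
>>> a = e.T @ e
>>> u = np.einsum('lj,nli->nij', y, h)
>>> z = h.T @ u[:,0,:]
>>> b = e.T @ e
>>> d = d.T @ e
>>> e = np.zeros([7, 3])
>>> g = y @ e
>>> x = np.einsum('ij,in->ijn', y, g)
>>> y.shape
(7, 7)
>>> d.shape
(11, 2, 3)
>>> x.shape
(7, 7, 3)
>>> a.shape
(3, 3)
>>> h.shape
(23, 7, 13)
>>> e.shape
(7, 3)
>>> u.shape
(23, 13, 7)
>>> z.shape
(13, 7, 7)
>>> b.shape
(3, 3)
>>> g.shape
(7, 3)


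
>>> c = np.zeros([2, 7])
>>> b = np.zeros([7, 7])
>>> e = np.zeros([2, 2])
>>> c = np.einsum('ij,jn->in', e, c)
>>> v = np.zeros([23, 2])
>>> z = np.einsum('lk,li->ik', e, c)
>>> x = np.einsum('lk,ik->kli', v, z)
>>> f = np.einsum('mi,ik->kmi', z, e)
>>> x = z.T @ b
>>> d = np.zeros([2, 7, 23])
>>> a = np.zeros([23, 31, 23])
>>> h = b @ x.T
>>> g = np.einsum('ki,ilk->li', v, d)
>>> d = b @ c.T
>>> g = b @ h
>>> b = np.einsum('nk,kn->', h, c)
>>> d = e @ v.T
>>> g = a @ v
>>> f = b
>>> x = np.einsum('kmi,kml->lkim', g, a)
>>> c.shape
(2, 7)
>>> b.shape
()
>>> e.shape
(2, 2)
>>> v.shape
(23, 2)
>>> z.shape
(7, 2)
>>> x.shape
(23, 23, 2, 31)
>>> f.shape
()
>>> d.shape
(2, 23)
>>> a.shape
(23, 31, 23)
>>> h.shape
(7, 2)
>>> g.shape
(23, 31, 2)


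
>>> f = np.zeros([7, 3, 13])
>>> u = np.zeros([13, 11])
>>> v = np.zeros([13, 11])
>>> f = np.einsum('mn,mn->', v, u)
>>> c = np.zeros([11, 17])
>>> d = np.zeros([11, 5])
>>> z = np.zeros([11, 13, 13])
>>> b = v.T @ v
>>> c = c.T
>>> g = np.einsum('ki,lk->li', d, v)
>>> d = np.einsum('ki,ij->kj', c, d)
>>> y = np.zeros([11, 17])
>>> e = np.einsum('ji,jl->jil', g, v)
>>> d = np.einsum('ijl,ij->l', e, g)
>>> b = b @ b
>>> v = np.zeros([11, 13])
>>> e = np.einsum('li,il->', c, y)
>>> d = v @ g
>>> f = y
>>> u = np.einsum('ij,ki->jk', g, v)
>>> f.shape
(11, 17)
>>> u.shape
(5, 11)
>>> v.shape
(11, 13)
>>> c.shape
(17, 11)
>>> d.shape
(11, 5)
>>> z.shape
(11, 13, 13)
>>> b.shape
(11, 11)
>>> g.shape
(13, 5)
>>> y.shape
(11, 17)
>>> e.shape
()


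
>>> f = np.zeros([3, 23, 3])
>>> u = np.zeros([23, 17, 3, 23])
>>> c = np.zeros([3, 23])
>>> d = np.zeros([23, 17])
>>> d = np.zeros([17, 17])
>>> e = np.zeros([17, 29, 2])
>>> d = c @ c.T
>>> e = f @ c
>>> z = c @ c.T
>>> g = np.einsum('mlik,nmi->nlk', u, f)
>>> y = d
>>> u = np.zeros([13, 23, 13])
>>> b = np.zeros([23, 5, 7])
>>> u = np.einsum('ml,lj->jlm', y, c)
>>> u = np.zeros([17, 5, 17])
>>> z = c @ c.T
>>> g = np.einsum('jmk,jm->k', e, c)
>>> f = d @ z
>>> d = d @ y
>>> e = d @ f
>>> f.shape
(3, 3)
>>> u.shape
(17, 5, 17)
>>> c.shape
(3, 23)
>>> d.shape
(3, 3)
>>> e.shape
(3, 3)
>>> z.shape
(3, 3)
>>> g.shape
(23,)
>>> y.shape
(3, 3)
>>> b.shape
(23, 5, 7)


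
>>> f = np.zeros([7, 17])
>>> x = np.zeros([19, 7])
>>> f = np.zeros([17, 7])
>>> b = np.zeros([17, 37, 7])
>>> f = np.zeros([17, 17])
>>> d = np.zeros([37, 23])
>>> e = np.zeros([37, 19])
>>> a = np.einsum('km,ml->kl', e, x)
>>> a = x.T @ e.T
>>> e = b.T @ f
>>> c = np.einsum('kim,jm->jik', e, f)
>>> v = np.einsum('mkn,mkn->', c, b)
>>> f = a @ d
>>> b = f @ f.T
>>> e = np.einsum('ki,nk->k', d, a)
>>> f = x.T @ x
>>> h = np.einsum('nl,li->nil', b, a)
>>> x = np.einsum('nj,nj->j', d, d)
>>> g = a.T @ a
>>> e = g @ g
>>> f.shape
(7, 7)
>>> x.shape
(23,)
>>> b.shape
(7, 7)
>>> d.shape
(37, 23)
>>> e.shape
(37, 37)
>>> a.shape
(7, 37)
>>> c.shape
(17, 37, 7)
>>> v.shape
()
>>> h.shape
(7, 37, 7)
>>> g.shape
(37, 37)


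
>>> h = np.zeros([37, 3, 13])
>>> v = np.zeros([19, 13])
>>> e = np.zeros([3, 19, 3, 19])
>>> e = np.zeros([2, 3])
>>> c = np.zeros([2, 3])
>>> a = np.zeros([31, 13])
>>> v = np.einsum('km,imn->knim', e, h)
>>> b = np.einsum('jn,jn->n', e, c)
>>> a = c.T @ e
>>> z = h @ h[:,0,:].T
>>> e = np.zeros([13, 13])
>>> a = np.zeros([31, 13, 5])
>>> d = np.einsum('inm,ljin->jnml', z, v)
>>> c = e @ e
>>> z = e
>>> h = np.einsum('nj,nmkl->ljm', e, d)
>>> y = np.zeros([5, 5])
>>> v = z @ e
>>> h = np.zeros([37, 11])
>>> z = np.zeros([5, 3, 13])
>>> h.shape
(37, 11)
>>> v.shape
(13, 13)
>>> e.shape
(13, 13)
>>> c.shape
(13, 13)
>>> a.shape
(31, 13, 5)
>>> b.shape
(3,)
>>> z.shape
(5, 3, 13)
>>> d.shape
(13, 3, 37, 2)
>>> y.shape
(5, 5)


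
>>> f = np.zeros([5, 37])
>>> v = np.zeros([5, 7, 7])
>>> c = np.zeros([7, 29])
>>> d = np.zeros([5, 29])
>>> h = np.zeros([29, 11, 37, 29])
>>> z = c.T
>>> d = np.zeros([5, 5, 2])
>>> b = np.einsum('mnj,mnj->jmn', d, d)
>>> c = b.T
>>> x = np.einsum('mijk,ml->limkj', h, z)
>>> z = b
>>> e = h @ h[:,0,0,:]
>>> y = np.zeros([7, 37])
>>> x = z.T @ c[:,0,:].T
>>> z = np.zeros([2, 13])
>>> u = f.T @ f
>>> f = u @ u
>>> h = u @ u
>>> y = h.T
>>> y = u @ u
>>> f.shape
(37, 37)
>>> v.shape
(5, 7, 7)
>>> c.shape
(5, 5, 2)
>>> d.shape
(5, 5, 2)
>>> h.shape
(37, 37)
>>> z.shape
(2, 13)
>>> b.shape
(2, 5, 5)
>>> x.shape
(5, 5, 5)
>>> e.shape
(29, 11, 37, 29)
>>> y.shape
(37, 37)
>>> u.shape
(37, 37)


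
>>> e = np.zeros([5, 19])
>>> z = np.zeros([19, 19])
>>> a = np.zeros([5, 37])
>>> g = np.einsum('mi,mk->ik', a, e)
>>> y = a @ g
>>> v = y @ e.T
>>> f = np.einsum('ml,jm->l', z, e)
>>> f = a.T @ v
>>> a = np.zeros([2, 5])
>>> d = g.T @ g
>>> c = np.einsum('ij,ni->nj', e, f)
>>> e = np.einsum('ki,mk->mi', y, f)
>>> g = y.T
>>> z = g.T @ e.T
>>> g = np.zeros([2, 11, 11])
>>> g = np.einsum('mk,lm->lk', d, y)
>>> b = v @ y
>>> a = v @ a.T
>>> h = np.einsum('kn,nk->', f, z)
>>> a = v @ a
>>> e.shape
(37, 19)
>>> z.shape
(5, 37)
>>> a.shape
(5, 2)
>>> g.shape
(5, 19)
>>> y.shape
(5, 19)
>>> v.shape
(5, 5)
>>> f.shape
(37, 5)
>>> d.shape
(19, 19)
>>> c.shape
(37, 19)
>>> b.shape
(5, 19)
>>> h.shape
()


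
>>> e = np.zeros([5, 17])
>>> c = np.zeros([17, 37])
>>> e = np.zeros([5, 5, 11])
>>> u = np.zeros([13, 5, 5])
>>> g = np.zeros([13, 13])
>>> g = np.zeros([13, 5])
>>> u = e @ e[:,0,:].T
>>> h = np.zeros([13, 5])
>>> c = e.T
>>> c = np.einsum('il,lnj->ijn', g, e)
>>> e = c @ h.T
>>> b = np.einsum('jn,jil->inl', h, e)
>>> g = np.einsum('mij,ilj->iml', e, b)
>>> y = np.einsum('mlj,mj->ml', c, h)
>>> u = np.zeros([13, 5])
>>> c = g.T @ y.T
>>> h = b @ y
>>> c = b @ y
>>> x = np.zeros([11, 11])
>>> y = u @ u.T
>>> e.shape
(13, 11, 13)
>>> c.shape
(11, 5, 11)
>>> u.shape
(13, 5)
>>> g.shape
(11, 13, 5)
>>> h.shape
(11, 5, 11)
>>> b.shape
(11, 5, 13)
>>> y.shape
(13, 13)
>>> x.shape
(11, 11)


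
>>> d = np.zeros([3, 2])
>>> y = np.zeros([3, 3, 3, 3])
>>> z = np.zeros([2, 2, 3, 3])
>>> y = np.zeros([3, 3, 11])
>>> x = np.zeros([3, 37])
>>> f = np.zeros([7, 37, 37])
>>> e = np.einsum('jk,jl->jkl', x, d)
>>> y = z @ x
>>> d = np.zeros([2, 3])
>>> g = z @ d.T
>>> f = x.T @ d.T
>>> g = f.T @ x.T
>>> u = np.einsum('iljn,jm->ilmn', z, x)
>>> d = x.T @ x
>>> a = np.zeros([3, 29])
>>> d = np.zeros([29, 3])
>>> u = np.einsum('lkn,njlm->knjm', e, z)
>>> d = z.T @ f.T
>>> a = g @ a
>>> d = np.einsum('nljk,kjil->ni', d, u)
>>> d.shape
(3, 2)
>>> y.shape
(2, 2, 3, 37)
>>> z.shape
(2, 2, 3, 3)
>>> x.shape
(3, 37)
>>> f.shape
(37, 2)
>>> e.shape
(3, 37, 2)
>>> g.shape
(2, 3)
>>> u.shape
(37, 2, 2, 3)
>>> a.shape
(2, 29)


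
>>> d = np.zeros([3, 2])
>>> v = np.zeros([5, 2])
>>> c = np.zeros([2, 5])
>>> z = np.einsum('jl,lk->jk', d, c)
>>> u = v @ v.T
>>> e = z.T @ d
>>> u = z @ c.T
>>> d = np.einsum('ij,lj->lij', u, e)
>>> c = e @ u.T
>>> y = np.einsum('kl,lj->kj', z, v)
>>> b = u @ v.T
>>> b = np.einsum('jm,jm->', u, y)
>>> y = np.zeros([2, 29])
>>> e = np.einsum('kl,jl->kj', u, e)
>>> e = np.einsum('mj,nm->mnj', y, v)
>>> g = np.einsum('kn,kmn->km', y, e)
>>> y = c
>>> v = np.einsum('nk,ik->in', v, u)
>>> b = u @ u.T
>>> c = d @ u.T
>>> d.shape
(5, 3, 2)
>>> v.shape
(3, 5)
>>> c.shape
(5, 3, 3)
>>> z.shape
(3, 5)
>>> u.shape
(3, 2)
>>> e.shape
(2, 5, 29)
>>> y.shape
(5, 3)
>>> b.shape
(3, 3)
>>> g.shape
(2, 5)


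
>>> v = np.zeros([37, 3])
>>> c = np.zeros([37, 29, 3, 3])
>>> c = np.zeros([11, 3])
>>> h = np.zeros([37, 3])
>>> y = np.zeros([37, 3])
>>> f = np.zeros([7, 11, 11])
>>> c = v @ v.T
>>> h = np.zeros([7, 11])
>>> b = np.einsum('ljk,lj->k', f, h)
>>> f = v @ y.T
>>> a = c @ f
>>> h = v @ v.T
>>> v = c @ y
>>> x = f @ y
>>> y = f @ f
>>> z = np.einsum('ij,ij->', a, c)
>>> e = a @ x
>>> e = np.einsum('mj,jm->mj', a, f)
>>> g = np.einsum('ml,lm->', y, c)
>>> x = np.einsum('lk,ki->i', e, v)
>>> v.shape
(37, 3)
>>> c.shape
(37, 37)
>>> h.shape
(37, 37)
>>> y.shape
(37, 37)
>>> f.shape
(37, 37)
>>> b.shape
(11,)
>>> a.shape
(37, 37)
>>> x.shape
(3,)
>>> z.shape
()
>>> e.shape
(37, 37)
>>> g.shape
()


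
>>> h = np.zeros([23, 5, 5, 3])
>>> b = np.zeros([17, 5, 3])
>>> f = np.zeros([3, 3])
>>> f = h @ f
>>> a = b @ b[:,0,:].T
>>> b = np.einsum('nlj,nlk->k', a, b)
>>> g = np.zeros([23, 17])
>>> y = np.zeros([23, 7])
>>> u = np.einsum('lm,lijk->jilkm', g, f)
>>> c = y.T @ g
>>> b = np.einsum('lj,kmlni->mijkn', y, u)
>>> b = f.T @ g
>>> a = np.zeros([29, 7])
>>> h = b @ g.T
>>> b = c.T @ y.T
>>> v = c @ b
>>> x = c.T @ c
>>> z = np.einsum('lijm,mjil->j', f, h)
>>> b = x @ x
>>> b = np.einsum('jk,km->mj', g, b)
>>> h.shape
(3, 5, 5, 23)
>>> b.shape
(17, 23)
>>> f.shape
(23, 5, 5, 3)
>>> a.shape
(29, 7)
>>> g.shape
(23, 17)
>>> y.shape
(23, 7)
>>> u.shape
(5, 5, 23, 3, 17)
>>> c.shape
(7, 17)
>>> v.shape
(7, 23)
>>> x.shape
(17, 17)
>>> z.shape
(5,)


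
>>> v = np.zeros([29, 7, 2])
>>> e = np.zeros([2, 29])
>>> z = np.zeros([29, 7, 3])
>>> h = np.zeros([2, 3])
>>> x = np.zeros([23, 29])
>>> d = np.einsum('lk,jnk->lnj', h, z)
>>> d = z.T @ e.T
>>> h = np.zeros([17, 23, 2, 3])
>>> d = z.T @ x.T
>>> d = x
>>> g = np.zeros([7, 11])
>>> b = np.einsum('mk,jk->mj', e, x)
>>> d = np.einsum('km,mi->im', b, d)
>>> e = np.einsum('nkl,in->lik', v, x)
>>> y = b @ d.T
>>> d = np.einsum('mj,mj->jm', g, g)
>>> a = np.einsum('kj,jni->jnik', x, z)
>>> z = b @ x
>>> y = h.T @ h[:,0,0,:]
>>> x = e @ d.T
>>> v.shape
(29, 7, 2)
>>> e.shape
(2, 23, 7)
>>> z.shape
(2, 29)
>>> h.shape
(17, 23, 2, 3)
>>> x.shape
(2, 23, 11)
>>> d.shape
(11, 7)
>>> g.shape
(7, 11)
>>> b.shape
(2, 23)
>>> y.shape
(3, 2, 23, 3)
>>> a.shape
(29, 7, 3, 23)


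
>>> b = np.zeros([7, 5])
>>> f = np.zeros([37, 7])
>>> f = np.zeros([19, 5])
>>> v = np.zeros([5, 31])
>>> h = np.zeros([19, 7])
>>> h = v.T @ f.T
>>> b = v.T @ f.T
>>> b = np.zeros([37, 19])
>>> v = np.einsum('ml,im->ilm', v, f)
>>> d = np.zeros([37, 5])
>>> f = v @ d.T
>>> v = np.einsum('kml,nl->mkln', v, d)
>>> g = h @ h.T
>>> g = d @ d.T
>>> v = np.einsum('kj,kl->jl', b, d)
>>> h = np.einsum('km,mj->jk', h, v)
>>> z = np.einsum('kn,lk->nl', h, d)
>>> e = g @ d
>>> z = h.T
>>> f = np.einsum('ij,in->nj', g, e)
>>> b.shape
(37, 19)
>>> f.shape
(5, 37)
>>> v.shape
(19, 5)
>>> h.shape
(5, 31)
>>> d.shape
(37, 5)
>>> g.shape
(37, 37)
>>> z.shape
(31, 5)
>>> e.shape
(37, 5)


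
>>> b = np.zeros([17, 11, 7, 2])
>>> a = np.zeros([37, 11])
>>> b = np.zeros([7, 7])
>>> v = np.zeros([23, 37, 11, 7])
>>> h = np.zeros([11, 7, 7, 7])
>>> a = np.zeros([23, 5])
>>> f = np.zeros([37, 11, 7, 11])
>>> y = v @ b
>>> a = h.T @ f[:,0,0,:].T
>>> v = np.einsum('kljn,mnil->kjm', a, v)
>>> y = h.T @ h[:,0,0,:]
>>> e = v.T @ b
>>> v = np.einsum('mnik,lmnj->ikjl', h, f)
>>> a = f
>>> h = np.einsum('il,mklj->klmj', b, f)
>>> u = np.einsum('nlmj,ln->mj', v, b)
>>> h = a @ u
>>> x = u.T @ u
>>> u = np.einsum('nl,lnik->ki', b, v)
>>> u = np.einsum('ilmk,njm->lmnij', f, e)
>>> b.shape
(7, 7)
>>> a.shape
(37, 11, 7, 11)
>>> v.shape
(7, 7, 11, 37)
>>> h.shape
(37, 11, 7, 37)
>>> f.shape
(37, 11, 7, 11)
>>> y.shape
(7, 7, 7, 7)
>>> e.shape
(23, 7, 7)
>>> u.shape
(11, 7, 23, 37, 7)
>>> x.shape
(37, 37)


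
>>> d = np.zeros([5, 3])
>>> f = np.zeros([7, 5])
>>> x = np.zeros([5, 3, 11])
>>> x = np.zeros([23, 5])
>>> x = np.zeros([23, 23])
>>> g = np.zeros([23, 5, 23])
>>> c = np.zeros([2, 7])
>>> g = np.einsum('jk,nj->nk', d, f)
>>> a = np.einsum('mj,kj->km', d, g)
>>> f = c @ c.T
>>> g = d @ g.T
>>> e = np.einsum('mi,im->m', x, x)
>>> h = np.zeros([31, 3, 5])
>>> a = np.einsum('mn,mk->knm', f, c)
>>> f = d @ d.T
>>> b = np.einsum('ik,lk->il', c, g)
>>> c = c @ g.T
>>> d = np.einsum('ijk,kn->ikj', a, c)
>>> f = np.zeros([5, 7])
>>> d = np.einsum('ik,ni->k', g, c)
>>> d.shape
(7,)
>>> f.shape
(5, 7)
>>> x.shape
(23, 23)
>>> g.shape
(5, 7)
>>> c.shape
(2, 5)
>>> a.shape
(7, 2, 2)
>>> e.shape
(23,)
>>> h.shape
(31, 3, 5)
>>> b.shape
(2, 5)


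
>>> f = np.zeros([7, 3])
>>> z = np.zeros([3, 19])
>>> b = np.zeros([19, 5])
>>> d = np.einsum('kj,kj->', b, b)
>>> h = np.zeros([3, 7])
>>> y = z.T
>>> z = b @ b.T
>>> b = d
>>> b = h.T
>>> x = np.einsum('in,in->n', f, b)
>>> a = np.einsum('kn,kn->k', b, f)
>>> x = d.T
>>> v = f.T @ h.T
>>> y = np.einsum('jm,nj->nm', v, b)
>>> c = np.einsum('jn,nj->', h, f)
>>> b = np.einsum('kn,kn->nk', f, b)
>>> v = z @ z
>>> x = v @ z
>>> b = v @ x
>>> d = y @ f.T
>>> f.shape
(7, 3)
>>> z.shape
(19, 19)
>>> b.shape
(19, 19)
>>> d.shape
(7, 7)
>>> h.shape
(3, 7)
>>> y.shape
(7, 3)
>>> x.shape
(19, 19)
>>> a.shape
(7,)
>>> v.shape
(19, 19)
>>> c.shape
()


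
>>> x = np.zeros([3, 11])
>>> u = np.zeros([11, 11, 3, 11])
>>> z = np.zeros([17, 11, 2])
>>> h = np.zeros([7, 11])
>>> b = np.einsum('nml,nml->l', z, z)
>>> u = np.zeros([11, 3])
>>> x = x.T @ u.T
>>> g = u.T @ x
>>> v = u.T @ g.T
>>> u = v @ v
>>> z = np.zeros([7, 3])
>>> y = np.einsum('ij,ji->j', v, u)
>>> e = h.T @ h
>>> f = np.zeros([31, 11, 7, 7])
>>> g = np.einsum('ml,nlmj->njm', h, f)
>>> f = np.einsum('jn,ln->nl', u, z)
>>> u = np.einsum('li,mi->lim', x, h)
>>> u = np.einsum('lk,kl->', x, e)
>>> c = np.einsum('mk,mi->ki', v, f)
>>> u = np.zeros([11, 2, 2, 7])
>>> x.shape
(11, 11)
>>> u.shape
(11, 2, 2, 7)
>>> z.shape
(7, 3)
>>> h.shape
(7, 11)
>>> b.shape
(2,)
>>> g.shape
(31, 7, 7)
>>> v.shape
(3, 3)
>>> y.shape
(3,)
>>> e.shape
(11, 11)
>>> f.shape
(3, 7)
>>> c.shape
(3, 7)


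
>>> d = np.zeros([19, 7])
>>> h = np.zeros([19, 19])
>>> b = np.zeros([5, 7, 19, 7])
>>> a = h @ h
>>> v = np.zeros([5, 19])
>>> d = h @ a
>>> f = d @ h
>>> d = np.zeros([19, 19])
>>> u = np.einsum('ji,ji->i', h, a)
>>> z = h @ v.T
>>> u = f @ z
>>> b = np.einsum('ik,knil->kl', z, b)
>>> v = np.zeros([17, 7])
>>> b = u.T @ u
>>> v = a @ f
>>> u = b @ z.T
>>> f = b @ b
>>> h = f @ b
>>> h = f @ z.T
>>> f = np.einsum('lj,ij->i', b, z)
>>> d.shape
(19, 19)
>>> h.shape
(5, 19)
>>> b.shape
(5, 5)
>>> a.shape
(19, 19)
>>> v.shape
(19, 19)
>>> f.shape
(19,)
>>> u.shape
(5, 19)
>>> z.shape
(19, 5)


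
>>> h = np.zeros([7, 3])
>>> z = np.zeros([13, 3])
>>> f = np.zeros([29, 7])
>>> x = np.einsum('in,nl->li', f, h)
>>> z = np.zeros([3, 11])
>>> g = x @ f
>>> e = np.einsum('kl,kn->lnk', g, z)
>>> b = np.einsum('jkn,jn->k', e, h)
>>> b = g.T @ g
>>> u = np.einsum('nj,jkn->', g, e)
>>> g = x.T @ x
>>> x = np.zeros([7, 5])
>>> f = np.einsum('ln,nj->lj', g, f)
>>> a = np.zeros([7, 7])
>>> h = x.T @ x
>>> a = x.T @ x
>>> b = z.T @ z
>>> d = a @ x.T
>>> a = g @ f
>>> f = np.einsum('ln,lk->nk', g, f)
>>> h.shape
(5, 5)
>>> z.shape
(3, 11)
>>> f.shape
(29, 7)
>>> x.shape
(7, 5)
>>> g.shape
(29, 29)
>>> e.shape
(7, 11, 3)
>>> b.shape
(11, 11)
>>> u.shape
()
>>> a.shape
(29, 7)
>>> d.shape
(5, 7)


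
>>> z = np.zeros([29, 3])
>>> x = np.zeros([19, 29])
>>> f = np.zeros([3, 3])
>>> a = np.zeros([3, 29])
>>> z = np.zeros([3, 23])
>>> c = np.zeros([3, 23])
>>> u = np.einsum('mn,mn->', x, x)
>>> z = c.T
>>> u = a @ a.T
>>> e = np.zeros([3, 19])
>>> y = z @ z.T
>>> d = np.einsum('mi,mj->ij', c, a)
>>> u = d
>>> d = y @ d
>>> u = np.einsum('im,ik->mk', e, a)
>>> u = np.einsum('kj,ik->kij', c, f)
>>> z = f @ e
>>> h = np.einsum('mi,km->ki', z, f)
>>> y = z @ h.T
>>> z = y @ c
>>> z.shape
(3, 23)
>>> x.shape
(19, 29)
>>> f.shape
(3, 3)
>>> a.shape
(3, 29)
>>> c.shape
(3, 23)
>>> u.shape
(3, 3, 23)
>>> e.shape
(3, 19)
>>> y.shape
(3, 3)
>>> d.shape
(23, 29)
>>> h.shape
(3, 19)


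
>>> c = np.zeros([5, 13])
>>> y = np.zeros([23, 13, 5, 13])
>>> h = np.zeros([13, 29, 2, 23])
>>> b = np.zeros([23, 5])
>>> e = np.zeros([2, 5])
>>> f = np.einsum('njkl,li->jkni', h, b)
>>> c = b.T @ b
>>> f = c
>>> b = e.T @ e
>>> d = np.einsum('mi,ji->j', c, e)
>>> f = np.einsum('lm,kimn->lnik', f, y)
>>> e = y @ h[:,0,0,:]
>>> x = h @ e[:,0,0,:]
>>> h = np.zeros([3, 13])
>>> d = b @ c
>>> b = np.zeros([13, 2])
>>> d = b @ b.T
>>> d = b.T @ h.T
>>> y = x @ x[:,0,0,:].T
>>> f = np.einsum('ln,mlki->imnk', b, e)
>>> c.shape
(5, 5)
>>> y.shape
(13, 29, 2, 13)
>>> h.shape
(3, 13)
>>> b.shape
(13, 2)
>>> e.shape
(23, 13, 5, 23)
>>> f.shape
(23, 23, 2, 5)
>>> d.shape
(2, 3)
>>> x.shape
(13, 29, 2, 23)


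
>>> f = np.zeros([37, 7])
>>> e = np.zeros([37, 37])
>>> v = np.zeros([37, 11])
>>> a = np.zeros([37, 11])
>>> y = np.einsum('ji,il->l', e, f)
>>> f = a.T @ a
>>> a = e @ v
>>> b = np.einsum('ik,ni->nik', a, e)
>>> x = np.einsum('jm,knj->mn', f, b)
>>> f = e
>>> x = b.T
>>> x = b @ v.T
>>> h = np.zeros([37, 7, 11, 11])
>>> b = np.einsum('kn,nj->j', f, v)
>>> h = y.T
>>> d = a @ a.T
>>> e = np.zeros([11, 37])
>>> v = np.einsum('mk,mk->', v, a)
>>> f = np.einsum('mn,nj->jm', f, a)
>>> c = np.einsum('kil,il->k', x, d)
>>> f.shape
(11, 37)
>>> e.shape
(11, 37)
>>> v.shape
()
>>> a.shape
(37, 11)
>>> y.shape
(7,)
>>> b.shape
(11,)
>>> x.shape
(37, 37, 37)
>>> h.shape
(7,)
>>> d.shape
(37, 37)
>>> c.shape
(37,)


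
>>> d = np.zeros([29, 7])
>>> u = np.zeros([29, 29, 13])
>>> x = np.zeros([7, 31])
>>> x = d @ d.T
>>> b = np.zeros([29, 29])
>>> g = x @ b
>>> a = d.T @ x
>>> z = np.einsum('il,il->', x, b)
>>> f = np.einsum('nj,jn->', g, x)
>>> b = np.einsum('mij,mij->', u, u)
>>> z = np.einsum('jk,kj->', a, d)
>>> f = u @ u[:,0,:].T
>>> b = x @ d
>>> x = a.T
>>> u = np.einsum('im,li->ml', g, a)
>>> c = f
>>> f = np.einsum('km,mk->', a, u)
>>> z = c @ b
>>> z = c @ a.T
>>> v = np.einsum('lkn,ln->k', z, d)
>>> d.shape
(29, 7)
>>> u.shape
(29, 7)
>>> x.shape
(29, 7)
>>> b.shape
(29, 7)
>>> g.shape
(29, 29)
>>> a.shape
(7, 29)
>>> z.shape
(29, 29, 7)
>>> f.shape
()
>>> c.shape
(29, 29, 29)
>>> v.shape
(29,)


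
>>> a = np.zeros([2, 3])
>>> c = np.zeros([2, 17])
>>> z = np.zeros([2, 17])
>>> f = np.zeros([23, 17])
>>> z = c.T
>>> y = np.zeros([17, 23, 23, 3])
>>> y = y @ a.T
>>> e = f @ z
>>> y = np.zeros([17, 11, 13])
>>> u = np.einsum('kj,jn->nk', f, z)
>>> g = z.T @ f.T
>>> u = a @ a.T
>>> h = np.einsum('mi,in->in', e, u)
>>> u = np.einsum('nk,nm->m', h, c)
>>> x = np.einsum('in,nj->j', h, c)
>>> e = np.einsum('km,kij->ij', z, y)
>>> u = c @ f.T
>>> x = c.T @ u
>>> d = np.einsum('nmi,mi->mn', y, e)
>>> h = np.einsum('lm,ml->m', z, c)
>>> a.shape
(2, 3)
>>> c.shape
(2, 17)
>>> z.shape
(17, 2)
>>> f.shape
(23, 17)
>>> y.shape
(17, 11, 13)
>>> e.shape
(11, 13)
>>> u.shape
(2, 23)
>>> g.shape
(2, 23)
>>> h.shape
(2,)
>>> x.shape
(17, 23)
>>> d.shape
(11, 17)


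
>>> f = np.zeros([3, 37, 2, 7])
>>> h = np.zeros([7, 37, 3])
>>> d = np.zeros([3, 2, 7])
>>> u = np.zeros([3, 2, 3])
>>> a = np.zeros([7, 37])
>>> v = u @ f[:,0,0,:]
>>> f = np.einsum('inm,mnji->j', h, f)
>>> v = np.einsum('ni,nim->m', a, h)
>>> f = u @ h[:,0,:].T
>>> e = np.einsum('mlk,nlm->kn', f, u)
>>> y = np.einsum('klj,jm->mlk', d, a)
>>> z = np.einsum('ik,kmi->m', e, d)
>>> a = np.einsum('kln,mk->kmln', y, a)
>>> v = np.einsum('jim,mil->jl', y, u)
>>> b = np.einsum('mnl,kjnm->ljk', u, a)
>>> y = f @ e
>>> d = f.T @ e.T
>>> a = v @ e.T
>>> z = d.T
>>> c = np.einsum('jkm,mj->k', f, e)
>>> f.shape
(3, 2, 7)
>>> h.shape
(7, 37, 3)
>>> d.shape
(7, 2, 7)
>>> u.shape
(3, 2, 3)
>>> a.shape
(37, 7)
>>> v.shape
(37, 3)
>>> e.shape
(7, 3)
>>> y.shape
(3, 2, 3)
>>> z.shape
(7, 2, 7)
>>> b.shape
(3, 7, 37)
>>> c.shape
(2,)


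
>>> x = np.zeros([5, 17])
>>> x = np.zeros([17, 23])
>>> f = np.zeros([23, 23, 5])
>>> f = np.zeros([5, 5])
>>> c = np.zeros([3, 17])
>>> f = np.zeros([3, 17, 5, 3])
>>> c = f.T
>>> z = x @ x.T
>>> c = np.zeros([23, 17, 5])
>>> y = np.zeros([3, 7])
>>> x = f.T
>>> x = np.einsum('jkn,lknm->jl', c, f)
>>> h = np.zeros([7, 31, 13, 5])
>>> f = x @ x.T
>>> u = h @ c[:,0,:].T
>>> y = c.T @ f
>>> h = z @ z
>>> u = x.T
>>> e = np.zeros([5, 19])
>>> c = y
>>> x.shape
(23, 3)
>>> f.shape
(23, 23)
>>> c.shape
(5, 17, 23)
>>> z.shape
(17, 17)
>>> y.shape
(5, 17, 23)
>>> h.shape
(17, 17)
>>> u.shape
(3, 23)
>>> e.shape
(5, 19)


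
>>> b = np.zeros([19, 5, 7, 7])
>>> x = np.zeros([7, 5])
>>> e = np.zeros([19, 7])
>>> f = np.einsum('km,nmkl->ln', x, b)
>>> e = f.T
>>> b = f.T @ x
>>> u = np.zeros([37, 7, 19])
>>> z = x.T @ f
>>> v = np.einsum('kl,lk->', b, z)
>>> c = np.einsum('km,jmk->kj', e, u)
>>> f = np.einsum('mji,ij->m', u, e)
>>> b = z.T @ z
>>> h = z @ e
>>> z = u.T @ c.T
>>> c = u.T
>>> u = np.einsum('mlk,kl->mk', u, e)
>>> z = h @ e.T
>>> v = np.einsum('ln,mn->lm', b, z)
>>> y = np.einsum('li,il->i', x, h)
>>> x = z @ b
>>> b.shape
(19, 19)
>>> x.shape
(5, 19)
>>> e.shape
(19, 7)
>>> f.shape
(37,)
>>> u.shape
(37, 19)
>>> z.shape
(5, 19)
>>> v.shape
(19, 5)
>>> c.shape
(19, 7, 37)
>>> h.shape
(5, 7)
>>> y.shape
(5,)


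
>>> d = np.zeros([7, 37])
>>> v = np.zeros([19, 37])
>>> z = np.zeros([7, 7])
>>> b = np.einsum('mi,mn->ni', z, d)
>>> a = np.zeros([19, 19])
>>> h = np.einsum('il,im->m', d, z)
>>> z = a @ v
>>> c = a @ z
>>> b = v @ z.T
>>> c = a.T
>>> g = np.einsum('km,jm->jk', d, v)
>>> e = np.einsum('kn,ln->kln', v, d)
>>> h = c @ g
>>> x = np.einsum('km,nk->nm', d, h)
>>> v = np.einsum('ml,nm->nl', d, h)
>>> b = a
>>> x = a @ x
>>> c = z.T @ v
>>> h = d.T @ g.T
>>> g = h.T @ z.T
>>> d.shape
(7, 37)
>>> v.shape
(19, 37)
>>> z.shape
(19, 37)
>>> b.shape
(19, 19)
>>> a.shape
(19, 19)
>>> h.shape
(37, 19)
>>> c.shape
(37, 37)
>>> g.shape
(19, 19)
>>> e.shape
(19, 7, 37)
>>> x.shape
(19, 37)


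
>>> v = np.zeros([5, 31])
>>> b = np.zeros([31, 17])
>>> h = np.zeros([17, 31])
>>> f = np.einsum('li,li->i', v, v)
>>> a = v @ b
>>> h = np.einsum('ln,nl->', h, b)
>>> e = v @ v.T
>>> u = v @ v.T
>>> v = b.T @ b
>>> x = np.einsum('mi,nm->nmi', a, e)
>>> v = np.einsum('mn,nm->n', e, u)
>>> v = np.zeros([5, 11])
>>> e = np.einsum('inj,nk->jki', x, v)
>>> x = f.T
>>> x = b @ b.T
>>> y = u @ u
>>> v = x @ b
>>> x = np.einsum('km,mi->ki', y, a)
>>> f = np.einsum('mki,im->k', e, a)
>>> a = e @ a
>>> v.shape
(31, 17)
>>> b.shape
(31, 17)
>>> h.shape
()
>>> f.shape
(11,)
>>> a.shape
(17, 11, 17)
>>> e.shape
(17, 11, 5)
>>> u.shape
(5, 5)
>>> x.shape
(5, 17)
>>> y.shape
(5, 5)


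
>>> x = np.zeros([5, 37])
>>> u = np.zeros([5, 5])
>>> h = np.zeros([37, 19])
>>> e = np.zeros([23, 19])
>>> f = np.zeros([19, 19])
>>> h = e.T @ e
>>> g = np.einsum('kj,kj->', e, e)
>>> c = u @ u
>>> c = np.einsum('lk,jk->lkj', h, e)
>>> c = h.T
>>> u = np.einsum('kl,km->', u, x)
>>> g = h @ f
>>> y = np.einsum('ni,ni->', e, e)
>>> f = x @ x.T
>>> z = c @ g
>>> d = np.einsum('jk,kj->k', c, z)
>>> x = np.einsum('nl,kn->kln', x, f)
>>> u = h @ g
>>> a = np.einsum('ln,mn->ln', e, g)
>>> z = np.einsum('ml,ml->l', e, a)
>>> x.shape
(5, 37, 5)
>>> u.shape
(19, 19)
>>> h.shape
(19, 19)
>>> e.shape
(23, 19)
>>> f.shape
(5, 5)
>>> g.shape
(19, 19)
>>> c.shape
(19, 19)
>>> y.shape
()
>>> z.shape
(19,)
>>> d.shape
(19,)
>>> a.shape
(23, 19)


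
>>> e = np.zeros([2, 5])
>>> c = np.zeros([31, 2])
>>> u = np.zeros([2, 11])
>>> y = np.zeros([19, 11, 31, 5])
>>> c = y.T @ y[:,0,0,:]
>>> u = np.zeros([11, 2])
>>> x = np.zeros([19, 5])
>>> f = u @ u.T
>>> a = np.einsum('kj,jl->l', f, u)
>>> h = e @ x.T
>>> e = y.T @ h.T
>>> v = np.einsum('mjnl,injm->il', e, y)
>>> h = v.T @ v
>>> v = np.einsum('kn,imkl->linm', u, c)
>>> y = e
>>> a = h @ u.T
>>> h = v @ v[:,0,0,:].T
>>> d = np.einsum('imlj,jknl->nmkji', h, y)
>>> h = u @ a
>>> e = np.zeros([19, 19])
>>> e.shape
(19, 19)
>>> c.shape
(5, 31, 11, 5)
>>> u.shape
(11, 2)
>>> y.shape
(5, 31, 11, 2)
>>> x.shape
(19, 5)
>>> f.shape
(11, 11)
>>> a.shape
(2, 11)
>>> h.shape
(11, 11)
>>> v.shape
(5, 5, 2, 31)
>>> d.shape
(11, 5, 31, 5, 5)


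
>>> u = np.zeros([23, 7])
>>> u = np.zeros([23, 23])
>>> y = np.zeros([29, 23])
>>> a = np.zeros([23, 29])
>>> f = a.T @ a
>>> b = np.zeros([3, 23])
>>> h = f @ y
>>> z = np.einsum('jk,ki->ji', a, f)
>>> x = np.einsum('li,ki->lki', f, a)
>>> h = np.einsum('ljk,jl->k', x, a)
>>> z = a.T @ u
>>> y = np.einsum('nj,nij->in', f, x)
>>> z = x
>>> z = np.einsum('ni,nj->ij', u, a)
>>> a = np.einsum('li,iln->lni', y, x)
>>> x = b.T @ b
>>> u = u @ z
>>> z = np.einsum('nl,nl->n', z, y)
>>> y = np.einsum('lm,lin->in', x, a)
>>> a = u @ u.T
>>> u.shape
(23, 29)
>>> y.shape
(29, 29)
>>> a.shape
(23, 23)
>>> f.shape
(29, 29)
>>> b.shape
(3, 23)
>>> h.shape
(29,)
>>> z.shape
(23,)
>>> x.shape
(23, 23)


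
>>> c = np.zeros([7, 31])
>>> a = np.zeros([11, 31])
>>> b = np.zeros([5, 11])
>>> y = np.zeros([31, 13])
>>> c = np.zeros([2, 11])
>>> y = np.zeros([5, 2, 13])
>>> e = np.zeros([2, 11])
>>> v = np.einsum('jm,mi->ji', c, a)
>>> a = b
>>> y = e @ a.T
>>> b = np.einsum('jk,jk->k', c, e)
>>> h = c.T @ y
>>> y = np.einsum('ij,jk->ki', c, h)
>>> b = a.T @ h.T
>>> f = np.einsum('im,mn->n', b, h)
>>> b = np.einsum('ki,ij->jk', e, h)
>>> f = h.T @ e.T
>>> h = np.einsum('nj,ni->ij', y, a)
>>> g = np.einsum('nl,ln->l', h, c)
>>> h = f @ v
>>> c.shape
(2, 11)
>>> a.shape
(5, 11)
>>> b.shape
(5, 2)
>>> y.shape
(5, 2)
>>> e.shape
(2, 11)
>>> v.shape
(2, 31)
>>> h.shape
(5, 31)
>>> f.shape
(5, 2)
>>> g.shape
(2,)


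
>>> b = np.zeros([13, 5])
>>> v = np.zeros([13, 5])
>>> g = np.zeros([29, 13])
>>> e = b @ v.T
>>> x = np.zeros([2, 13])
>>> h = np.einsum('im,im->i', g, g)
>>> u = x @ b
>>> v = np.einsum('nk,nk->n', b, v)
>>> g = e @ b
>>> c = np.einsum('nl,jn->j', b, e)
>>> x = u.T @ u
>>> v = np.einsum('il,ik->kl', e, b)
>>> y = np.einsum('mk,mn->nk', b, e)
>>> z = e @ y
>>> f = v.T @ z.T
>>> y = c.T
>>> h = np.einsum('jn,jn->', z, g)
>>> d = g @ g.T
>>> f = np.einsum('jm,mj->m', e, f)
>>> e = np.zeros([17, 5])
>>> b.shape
(13, 5)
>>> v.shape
(5, 13)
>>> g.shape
(13, 5)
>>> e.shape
(17, 5)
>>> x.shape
(5, 5)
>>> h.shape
()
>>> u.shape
(2, 5)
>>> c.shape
(13,)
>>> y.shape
(13,)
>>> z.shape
(13, 5)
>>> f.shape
(13,)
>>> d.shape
(13, 13)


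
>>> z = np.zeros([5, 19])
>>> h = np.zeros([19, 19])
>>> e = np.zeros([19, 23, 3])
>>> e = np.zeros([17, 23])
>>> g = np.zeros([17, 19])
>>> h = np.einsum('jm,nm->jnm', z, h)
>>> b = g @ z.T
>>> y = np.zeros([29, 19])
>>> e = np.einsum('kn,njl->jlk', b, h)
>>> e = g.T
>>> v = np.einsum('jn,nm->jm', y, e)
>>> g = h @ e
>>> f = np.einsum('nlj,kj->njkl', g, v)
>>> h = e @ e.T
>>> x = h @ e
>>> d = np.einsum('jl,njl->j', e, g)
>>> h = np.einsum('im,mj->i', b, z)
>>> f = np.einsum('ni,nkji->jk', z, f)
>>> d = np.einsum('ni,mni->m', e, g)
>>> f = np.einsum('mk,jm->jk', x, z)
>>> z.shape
(5, 19)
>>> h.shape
(17,)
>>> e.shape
(19, 17)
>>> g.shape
(5, 19, 17)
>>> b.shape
(17, 5)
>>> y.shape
(29, 19)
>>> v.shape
(29, 17)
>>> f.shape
(5, 17)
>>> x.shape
(19, 17)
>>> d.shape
(5,)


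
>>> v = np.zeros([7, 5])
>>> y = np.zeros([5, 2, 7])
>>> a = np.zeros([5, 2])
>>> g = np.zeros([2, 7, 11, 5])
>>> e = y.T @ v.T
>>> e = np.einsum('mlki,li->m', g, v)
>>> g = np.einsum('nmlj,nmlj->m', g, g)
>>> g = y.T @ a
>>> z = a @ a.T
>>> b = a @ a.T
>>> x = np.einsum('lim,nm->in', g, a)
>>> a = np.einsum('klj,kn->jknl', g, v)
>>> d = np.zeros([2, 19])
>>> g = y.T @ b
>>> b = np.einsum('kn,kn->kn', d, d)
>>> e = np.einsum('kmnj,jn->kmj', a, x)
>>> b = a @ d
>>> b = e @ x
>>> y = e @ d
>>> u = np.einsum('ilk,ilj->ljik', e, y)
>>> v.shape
(7, 5)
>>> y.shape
(2, 7, 19)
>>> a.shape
(2, 7, 5, 2)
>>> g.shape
(7, 2, 5)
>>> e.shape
(2, 7, 2)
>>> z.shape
(5, 5)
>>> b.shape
(2, 7, 5)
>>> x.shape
(2, 5)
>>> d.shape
(2, 19)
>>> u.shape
(7, 19, 2, 2)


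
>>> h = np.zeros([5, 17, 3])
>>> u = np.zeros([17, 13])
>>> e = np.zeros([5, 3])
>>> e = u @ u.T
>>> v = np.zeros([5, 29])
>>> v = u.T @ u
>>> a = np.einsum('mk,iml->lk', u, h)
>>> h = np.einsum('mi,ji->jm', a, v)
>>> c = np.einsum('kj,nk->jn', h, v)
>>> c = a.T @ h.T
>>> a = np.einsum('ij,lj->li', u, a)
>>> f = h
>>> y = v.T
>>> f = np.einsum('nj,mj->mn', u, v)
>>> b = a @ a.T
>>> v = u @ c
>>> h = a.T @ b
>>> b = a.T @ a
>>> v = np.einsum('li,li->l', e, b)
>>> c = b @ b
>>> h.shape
(17, 3)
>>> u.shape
(17, 13)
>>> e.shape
(17, 17)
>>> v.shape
(17,)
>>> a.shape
(3, 17)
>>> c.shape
(17, 17)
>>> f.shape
(13, 17)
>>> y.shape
(13, 13)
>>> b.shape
(17, 17)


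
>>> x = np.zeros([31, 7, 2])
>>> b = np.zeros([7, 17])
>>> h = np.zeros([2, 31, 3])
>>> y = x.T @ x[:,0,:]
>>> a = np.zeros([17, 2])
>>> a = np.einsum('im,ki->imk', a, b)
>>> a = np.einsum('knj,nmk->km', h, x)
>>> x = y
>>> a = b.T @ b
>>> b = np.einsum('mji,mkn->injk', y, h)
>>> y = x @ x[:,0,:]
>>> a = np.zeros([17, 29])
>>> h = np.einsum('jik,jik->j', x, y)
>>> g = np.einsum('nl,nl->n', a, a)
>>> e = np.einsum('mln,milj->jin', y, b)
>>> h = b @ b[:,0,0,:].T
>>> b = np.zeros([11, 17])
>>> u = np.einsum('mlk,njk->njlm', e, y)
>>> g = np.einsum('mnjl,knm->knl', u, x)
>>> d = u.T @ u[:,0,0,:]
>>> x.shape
(2, 7, 2)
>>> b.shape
(11, 17)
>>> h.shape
(2, 3, 7, 2)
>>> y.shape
(2, 7, 2)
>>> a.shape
(17, 29)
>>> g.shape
(2, 7, 31)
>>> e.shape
(31, 3, 2)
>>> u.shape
(2, 7, 3, 31)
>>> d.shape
(31, 3, 7, 31)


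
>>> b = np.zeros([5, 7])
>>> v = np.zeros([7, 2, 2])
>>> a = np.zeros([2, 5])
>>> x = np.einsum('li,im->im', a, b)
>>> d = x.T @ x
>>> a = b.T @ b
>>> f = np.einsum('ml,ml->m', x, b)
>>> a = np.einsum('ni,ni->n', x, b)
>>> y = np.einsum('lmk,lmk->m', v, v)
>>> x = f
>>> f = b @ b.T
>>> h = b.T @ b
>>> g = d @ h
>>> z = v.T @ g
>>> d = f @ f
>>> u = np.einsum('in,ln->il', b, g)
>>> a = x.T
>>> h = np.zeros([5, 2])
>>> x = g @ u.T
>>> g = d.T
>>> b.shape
(5, 7)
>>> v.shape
(7, 2, 2)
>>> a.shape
(5,)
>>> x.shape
(7, 5)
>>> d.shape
(5, 5)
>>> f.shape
(5, 5)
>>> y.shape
(2,)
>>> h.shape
(5, 2)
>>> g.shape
(5, 5)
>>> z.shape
(2, 2, 7)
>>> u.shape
(5, 7)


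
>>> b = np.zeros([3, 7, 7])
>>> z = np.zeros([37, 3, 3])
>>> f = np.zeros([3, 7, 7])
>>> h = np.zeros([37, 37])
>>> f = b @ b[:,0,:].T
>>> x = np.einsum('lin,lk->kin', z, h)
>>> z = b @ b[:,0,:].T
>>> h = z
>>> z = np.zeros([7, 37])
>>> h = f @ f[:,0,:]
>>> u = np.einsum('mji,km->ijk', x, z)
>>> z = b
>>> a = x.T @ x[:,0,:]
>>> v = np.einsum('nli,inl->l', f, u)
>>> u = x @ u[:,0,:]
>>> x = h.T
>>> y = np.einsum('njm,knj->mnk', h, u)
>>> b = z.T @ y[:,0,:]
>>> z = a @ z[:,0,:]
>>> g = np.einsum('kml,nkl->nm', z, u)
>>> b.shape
(7, 7, 37)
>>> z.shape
(3, 3, 7)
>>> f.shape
(3, 7, 3)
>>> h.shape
(3, 7, 3)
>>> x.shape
(3, 7, 3)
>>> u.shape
(37, 3, 7)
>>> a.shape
(3, 3, 3)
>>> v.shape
(7,)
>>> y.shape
(3, 3, 37)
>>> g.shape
(37, 3)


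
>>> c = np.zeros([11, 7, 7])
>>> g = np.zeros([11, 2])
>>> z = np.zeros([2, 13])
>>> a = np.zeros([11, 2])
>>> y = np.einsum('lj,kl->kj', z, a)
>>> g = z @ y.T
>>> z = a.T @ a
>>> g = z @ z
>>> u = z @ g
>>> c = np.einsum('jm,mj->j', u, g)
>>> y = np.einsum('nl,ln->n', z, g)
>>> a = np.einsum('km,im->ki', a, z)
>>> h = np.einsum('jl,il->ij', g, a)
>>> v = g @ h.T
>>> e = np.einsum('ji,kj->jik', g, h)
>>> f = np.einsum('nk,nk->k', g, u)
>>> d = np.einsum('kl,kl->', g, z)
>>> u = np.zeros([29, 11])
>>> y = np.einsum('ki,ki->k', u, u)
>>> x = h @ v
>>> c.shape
(2,)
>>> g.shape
(2, 2)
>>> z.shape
(2, 2)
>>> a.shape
(11, 2)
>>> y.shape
(29,)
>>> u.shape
(29, 11)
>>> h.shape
(11, 2)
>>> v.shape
(2, 11)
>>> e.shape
(2, 2, 11)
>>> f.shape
(2,)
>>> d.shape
()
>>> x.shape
(11, 11)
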